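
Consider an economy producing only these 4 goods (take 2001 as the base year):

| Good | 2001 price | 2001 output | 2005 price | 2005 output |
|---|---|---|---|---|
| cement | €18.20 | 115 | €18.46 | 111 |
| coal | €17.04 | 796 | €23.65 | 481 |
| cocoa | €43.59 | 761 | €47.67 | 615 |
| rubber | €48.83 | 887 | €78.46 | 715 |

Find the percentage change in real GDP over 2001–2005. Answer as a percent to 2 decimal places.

Real GDP 2001 = Nominal GDP 2001 = 18.20·115 + 17.04·796 + 43.59·761 + 48.83·887 = 92141.04.
Real GDP 2005 (at 2001 prices) = 18.20·111 + 17.04·481 + 43.59·615 + 48.83·715 = 71937.74.
Real growth = 71937.74/92141.04 − 1 = -0.2193.

-21.93%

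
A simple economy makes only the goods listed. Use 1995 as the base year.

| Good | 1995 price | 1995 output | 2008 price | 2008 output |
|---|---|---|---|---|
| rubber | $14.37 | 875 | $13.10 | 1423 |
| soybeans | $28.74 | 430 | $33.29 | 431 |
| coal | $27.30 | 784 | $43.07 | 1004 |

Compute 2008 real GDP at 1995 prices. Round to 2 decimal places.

Real GDP 2008 = Σ (p_1995 × q_2008) = 14.37·1423 + 28.74·431 + 27.30·1004 = 60244.65.

$60244.65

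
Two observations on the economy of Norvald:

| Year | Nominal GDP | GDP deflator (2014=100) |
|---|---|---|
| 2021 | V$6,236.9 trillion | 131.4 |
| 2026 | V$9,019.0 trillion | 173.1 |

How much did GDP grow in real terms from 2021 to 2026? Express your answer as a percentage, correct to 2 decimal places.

Real GDP 2021 = 6236.9 / 1.314 = 4746.50.
Real GDP 2026 = 9019.0 / 1.731 = 5210.28.
Real growth = 5210.28 / 4746.50 − 1 = 0.0977.

9.77%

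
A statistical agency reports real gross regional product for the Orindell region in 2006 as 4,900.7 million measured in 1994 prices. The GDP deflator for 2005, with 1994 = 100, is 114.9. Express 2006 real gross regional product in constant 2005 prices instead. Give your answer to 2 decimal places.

5,630.90 million

Real gross regional product in 2005 prices = Real gross regional product in 1994 prices × (P_2005/P_1994) = 4900.7 × 1.149 = 5630.90.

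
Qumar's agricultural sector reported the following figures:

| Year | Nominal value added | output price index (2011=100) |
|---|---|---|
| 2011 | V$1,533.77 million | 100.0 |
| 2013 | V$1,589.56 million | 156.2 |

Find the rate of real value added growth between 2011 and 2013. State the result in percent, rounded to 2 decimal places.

Deflate each year: 2011 → 1533.77/1.000 = 1533.77; 2013 → 1589.56/1.562 = 1017.64.
So real value added changed by 1017.64/1533.77 − 1 = -0.3365, i.e. -33.65%.

-33.65%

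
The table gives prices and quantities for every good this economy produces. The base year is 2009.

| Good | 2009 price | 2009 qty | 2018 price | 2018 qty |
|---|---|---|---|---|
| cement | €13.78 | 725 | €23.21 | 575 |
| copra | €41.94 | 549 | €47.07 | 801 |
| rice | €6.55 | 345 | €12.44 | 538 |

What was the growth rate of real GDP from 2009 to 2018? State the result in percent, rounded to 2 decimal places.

27.69%

Real GDP 2009 = Nominal GDP 2009 = 13.78·725 + 41.94·549 + 6.55·345 = 35275.31.
Real GDP 2018 (at 2009 prices) = 13.78·575 + 41.94·801 + 6.55·538 = 45041.34.
Real growth = 45041.34/35275.31 − 1 = 0.2769.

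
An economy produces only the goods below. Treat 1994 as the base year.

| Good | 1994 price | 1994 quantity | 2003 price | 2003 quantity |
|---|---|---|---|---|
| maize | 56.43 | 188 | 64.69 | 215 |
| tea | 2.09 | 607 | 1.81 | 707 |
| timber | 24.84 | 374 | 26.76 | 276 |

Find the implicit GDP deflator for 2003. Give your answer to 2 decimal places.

110.30

Nominal GDP 2003 = 64.69·215 + 1.81·707 + 26.76·276 = 22573.78.
Real GDP 2003 (at 1994 prices) = 56.43·215 + 2.09·707 + 24.84·276 = 20465.92.
Deflator = Nominal/Real × 100 = 22573.78/20465.92 × 100 = 110.299.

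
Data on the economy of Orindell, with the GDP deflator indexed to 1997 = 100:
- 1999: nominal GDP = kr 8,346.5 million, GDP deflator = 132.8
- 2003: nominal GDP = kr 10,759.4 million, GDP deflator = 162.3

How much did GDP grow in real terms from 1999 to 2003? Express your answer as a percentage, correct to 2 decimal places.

5.48%

Deflate each year: 1999 → 8346.5/1.328 = 6285.02; 2003 → 10759.4/1.623 = 6629.33.
So real GDP changed by 6629.33/6285.02 − 1 = 0.0548, i.e. 5.48%.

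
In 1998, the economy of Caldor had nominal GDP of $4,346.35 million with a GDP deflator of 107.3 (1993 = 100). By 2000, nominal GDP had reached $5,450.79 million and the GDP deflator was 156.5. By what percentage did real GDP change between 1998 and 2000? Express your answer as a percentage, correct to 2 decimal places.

Real GDP 1998 = 4346.35 / 1.073 = 4050.65.
Real GDP 2000 = 5450.79 / 1.565 = 3482.93.
Real growth = 3482.93 / 4050.65 − 1 = -0.1402.

-14.02%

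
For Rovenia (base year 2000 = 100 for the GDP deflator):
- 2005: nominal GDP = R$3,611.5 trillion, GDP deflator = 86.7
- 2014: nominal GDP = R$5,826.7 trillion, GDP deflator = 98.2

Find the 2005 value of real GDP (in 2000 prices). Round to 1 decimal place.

R$4,165.5 trillion

Real GDP = Nominal / (GDP deflator/100) = 3611.5 / 0.867 = 4165.51.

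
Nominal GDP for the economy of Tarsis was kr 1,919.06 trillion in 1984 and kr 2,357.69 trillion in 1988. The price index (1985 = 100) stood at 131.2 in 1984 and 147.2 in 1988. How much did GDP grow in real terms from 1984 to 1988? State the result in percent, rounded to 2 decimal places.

9.50%

Deflate each year: 1984 → 1919.06/1.312 = 1462.70; 1988 → 2357.69/1.472 = 1601.69.
So real GDP changed by 1601.69/1462.70 − 1 = 0.0950, i.e. 9.50%.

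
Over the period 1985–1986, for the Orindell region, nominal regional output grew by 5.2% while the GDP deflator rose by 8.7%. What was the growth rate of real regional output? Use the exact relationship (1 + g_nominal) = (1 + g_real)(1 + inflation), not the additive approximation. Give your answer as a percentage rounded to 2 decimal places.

(1 + g_nom) = (1 + g_real)(1 + π), so g_real = 1.0520 / 1.0870 − 1 = -0.03220.

-3.22%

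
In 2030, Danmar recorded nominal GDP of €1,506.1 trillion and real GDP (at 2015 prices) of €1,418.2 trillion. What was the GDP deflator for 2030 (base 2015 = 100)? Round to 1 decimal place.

GDP deflator = (Nominal / Real) × 100 = 1506.1 / 1418.2 × 100 = 106.20.

106.2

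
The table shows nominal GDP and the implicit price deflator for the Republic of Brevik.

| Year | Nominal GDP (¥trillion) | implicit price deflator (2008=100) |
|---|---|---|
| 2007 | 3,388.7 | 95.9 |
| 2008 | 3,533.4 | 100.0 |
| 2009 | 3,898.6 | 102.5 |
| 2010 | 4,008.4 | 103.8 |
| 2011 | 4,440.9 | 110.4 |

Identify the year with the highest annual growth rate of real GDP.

2009

2008: real = 3533.4/1.000 = 3533.40; growth vs 2007 (3533.58) = -0.01%.
2009: real = 3898.6/1.025 = 3803.51; growth vs 2008 (3533.40) = 7.64%.
2010: real = 4008.4/1.038 = 3861.66; growth vs 2009 (3803.51) = 1.53%.
2011: real = 4440.9/1.104 = 4022.55; growth vs 2010 (3861.66) = 4.17%.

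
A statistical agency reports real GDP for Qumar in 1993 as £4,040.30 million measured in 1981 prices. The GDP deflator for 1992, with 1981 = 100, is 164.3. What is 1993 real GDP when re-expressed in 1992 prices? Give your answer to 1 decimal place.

£6,638.2 million

Real GDP in 1992 prices = Real GDP in 1981 prices × (P_1992/P_1981) = 4040.30 × 1.643 = 6638.21.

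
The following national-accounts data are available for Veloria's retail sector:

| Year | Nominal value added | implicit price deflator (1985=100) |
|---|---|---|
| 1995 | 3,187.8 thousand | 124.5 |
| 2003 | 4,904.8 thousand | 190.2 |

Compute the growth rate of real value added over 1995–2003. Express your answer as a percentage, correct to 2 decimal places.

0.71%

Deflate each year: 1995 → 3187.8/1.245 = 2560.48; 2003 → 4904.8/1.902 = 2578.76.
So real value added changed by 2578.76/2560.48 − 1 = 0.0071, i.e. 0.71%.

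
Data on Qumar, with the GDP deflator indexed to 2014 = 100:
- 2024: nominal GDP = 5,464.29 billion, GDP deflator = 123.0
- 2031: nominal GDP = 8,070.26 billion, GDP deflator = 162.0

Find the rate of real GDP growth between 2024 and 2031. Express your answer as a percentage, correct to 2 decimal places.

Deflate each year: 2024 → 5464.29/1.230 = 4442.51; 2031 → 8070.26/1.620 = 4981.64.
So real GDP changed by 4981.64/4442.51 − 1 = 0.1214, i.e. 12.14%.

12.14%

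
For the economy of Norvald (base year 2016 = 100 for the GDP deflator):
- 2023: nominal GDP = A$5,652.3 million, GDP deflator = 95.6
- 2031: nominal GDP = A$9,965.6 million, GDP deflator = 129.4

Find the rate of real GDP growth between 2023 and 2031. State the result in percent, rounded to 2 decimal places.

Real GDP 2023 = 5652.3 / 0.956 = 5912.45.
Real GDP 2031 = 9965.6 / 1.294 = 7701.39.
Real growth = 7701.39 / 5912.45 − 1 = 0.3026.

30.26%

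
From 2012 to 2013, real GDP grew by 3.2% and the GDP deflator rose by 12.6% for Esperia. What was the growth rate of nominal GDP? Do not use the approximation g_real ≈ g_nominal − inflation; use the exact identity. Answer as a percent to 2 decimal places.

16.20%

(1 + g_nom) = (1 + g_real)(1 + π) = 1.0320 × 1.1260 = 1.16203.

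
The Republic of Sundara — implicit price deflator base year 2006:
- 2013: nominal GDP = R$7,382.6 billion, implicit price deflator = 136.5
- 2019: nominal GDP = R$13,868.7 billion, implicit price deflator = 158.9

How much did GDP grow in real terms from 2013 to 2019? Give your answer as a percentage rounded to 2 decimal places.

Real GDP 2013 = 7382.6 / 1.365 = 5408.50.
Real GDP 2019 = 13868.7 / 1.589 = 8727.94.
Real growth = 8727.94 / 5408.50 − 1 = 0.6137.

61.37%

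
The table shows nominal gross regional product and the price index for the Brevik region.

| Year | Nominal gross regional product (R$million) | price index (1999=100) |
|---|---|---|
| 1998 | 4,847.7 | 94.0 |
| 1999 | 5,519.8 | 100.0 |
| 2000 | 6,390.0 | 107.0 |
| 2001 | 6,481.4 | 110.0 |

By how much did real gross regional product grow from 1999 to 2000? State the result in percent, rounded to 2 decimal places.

Real gross regional product 1999 = 5519.8/1.000 = 5519.80.
Real gross regional product 2000 = 6390.0/1.070 = 5971.96.
Change = 5971.96/5519.80 − 1 = 0.0819.

8.19%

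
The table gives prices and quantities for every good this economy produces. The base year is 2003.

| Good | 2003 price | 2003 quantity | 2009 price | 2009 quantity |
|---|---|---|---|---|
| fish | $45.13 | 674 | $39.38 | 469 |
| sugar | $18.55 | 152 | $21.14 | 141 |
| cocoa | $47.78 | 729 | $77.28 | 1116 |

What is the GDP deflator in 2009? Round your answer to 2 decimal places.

139.67

Nominal GDP 2009 = 39.38·469 + 21.14·141 + 77.28·1116 = 107694.44.
Real GDP 2009 (at 2003 prices) = 45.13·469 + 18.55·141 + 47.78·1116 = 77104.00.
Deflator = Nominal/Real × 100 = 107694.44/77104.00 × 100 = 139.674.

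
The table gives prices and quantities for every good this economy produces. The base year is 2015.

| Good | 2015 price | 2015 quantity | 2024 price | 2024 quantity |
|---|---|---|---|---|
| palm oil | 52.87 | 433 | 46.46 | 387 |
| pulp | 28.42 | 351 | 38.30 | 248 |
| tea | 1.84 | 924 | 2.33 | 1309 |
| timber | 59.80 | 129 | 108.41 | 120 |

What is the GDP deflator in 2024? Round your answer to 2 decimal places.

Nominal GDP 2024 = 46.46·387 + 38.30·248 + 2.33·1309 + 108.41·120 = 43537.59.
Real GDP 2024 (at 2015 prices) = 52.87·387 + 28.42·248 + 1.84·1309 + 59.80·120 = 37093.41.
Deflator = Nominal/Real × 100 = 43537.59/37093.41 × 100 = 117.373.

117.37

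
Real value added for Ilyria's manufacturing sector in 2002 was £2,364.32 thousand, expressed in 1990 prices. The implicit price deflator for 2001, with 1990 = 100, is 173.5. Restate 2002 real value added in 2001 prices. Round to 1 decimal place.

£4,102.1 thousand

Real value added in 2001 prices = Real value added in 1990 prices × (P_2001/P_1990) = 2364.32 × 1.735 = 4102.10.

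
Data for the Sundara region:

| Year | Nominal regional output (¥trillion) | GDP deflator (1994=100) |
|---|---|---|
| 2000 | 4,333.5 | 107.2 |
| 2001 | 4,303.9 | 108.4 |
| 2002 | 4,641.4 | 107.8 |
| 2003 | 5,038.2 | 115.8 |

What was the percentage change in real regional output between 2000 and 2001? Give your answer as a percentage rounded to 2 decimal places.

Real regional output 2000 = 4333.5/1.072 = 4042.44.
Real regional output 2001 = 4303.9/1.084 = 3970.39.
Change = 3970.39/4042.44 − 1 = -0.0178.

-1.78%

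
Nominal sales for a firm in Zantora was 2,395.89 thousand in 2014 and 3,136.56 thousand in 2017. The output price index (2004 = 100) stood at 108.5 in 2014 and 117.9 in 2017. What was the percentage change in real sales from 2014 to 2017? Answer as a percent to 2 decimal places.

20.48%

Deflate each year: 2014 → 2395.89/1.085 = 2208.19; 2017 → 3136.56/1.179 = 2660.36.
So real sales changed by 2660.36/2208.19 − 1 = 0.2048, i.e. 20.48%.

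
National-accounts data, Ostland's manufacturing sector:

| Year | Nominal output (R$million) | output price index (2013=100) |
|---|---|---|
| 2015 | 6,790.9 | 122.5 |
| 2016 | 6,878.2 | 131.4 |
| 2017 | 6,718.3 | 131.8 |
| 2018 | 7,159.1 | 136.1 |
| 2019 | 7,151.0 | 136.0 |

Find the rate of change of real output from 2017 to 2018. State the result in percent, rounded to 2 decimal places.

Real output 2017 = 6718.3/1.318 = 5097.34.
Real output 2018 = 7159.1/1.361 = 5260.18.
Change = 5260.18/5097.34 − 1 = 0.0319.

3.19%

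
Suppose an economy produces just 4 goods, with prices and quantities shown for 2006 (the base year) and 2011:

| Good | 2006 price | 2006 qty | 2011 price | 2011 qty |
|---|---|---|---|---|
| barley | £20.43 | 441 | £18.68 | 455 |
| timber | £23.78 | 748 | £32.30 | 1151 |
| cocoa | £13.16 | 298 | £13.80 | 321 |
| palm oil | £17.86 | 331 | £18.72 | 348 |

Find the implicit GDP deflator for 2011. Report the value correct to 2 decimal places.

Nominal GDP 2011 = 18.68·455 + 32.30·1151 + 13.80·321 + 18.72·348 = 56621.06.
Real GDP 2011 (at 2006 prices) = 20.43·455 + 23.78·1151 + 13.16·321 + 17.86·348 = 47106.07.
Deflator = Nominal/Real × 100 = 56621.06/47106.07 × 100 = 120.199.

120.20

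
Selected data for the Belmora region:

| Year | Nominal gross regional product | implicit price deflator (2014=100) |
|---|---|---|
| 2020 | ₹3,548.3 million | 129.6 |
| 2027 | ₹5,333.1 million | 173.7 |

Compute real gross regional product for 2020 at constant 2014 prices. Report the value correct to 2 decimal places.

₹2,737.89 million

Real gross regional product = Nominal / (implicit price deflator/100) = 3548.3 / 1.296 = 2737.89.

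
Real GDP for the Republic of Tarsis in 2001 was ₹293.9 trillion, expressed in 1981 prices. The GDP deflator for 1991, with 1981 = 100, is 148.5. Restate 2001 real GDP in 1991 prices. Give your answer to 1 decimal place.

₹436.4 trillion

Real GDP in 1991 prices = Real GDP in 1981 prices × (P_1991/P_1981) = 293.9 × 1.485 = 436.44.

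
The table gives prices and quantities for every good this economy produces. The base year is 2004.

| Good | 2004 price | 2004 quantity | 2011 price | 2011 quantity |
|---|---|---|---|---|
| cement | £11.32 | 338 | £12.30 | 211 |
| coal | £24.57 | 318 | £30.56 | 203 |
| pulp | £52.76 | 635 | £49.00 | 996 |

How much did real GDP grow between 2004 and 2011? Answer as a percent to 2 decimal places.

32.75%

Real GDP 2004 = Nominal GDP 2004 = 11.32·338 + 24.57·318 + 52.76·635 = 45142.02.
Real GDP 2011 (at 2004 prices) = 11.32·211 + 24.57·203 + 52.76·996 = 59925.19.
Real growth = 59925.19/45142.02 − 1 = 0.3275.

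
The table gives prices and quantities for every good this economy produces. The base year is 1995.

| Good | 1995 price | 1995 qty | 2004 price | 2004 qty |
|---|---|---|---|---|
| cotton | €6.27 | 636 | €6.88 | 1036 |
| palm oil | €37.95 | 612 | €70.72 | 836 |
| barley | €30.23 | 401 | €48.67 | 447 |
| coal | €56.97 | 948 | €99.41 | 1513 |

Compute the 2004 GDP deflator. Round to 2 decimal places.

Nominal GDP 2004 = 6.88·1036 + 70.72·836 + 48.67·447 + 99.41·1513 = 238412.42.
Real GDP 2004 (at 1995 prices) = 6.27·1036 + 37.95·836 + 30.23·447 + 56.97·1513 = 137930.34.
Deflator = Nominal/Real × 100 = 238412.42/137930.34 × 100 = 172.850.

172.85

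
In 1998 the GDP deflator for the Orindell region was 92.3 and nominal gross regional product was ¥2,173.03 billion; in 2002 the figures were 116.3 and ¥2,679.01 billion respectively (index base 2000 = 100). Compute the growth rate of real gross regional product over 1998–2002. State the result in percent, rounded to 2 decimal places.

Real gross regional product 1998 = 2173.03 / 0.923 = 2354.31.
Real gross regional product 2002 = 2679.01 / 1.163 = 2303.53.
Real growth = 2303.53 / 2354.31 − 1 = -0.0216.

-2.16%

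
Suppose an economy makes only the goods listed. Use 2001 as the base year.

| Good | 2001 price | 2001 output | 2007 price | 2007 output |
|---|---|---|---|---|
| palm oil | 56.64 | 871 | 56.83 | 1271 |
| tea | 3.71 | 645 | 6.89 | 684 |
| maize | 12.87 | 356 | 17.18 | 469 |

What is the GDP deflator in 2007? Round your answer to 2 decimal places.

Nominal GDP 2007 = 56.83·1271 + 6.89·684 + 17.18·469 = 85001.11.
Real GDP 2007 (at 2001 prices) = 56.64·1271 + 3.71·684 + 12.87·469 = 80563.11.
Deflator = Nominal/Real × 100 = 85001.11/80563.11 × 100 = 105.509.

105.51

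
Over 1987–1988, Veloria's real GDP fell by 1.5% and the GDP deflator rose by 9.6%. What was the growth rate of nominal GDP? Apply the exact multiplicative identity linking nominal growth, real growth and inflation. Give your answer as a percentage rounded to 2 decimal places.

7.96%

(1 + g_nom) = (1 + g_real)(1 + π) = 0.9850 × 1.0960 = 1.07956.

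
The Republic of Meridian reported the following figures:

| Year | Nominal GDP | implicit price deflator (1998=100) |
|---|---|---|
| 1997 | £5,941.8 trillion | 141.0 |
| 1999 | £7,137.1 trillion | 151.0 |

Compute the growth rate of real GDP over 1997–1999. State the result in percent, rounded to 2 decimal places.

Deflate each year: 1997 → 5941.8/1.410 = 4214.04; 1999 → 7137.1/1.510 = 4726.56.
So real GDP changed by 4726.56/4214.04 − 1 = 0.1216, i.e. 12.16%.

12.16%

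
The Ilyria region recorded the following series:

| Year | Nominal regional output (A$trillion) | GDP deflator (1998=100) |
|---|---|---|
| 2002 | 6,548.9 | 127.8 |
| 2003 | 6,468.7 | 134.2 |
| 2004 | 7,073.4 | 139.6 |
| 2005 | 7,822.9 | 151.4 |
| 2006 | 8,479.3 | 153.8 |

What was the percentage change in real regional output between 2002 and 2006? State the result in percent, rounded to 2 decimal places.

Real regional output 2002 = 6548.9/1.278 = 5124.33.
Real regional output 2006 = 8479.3/1.538 = 5513.20.
Change = 5513.20/5124.33 − 1 = 0.0759.

7.59%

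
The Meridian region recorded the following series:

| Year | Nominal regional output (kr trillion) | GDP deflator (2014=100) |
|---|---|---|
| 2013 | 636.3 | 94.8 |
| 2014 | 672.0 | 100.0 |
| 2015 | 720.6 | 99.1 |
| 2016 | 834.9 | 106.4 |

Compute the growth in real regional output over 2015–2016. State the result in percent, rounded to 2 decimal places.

Real regional output 2015 = 720.6/0.991 = 727.14.
Real regional output 2016 = 834.9/1.064 = 784.68.
Change = 784.68/727.14 − 1 = 0.0791.

7.91%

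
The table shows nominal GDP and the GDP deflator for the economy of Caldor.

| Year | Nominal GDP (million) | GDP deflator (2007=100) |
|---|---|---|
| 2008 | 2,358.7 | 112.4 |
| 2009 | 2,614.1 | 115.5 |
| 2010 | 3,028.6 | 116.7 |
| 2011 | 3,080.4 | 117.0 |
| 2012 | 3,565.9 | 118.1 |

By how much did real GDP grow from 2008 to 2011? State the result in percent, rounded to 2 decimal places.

25.46%

Real GDP 2008 = 2358.7/1.124 = 2098.49.
Real GDP 2011 = 3080.4/1.170 = 2632.82.
Change = 2632.82/2098.49 − 1 = 0.2546.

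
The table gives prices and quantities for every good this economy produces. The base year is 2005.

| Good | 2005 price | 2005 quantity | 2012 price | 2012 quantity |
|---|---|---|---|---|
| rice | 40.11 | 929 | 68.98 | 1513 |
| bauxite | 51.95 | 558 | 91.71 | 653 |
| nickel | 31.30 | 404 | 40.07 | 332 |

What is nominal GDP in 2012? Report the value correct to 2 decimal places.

177556.61

Nominal GDP 2012 = Σ (p_2012 × q_2012) = 68.98·1513 + 91.71·653 + 40.07·332 = 177556.61.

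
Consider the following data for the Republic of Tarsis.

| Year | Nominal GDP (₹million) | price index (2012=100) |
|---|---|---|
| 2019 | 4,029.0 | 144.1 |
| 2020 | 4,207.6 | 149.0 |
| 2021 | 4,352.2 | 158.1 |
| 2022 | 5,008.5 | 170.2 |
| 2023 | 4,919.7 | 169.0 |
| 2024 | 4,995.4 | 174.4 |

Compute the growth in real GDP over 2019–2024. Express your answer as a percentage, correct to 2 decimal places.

Real GDP 2019 = 4029.0/1.441 = 2795.98.
Real GDP 2024 = 4995.4/1.744 = 2864.33.
Change = 2864.33/2795.98 − 1 = 0.0244.

2.44%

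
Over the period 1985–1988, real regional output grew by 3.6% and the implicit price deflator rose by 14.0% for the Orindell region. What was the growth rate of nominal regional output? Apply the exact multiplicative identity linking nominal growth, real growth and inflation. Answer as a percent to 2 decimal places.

(1 + g_nom) = (1 + g_real)(1 + π) = 1.0360 × 1.1400 = 1.18104.

18.10%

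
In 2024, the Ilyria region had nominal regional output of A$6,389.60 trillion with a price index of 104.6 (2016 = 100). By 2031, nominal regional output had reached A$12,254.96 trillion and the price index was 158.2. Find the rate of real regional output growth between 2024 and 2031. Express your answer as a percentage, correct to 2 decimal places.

Real regional output 2024 = 6389.60 / 1.046 = 6108.60.
Real regional output 2031 = 12254.96 / 1.582 = 7746.50.
Real growth = 7746.50 / 6108.60 − 1 = 0.2681.

26.81%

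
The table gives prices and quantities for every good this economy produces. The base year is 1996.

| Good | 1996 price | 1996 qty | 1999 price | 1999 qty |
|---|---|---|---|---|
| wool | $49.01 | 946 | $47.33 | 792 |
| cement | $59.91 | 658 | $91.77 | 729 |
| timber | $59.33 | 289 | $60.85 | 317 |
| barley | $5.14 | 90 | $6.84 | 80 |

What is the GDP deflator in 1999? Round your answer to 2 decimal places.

122.13

Nominal GDP 1999 = 47.33·792 + 91.77·729 + 60.85·317 + 6.84·80 = 124222.34.
Real GDP 1999 (at 1996 prices) = 49.01·792 + 59.91·729 + 59.33·317 + 5.14·80 = 101709.12.
Deflator = Nominal/Real × 100 = 124222.34/101709.12 × 100 = 122.135.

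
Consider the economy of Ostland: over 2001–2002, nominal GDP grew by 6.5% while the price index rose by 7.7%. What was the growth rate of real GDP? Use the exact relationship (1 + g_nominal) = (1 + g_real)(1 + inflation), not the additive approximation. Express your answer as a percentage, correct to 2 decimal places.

(1 + g_nom) = (1 + g_real)(1 + π), so g_real = 1.0650 / 1.0770 − 1 = -0.01114.

-1.11%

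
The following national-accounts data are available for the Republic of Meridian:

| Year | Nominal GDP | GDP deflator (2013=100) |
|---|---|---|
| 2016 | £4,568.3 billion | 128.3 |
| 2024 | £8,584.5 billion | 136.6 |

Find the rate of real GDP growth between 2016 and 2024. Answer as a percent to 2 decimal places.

Real GDP 2016 = 4568.3 / 1.283 = 3560.64.
Real GDP 2024 = 8584.5 / 1.366 = 6284.41.
Real growth = 6284.41 / 3560.64 − 1 = 0.7650.

76.50%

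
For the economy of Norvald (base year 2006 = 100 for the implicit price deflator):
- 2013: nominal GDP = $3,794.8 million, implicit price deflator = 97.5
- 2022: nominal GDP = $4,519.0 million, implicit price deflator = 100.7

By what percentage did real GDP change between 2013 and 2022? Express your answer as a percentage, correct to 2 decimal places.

Deflate each year: 2013 → 3794.8/0.975 = 3892.10; 2022 → 4519.0/1.007 = 4487.59.
So real GDP changed by 4487.59/3892.10 − 1 = 0.1530, i.e. 15.30%.

15.30%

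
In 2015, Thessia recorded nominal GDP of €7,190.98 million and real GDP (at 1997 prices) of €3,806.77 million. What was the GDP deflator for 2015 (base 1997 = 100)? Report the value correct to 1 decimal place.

GDP deflator = (Nominal / Real) × 100 = 7190.98 / 3806.77 × 100 = 188.90.

188.9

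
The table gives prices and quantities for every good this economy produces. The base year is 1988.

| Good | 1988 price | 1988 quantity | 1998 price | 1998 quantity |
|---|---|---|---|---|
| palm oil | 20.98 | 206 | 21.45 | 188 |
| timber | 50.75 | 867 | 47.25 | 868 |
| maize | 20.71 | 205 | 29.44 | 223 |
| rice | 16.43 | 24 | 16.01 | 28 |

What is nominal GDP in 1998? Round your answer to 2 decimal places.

Nominal GDP 1998 = Σ (p_1998 × q_1998) = 21.45·188 + 47.25·868 + 29.44·223 + 16.01·28 = 52059.00.

52059.00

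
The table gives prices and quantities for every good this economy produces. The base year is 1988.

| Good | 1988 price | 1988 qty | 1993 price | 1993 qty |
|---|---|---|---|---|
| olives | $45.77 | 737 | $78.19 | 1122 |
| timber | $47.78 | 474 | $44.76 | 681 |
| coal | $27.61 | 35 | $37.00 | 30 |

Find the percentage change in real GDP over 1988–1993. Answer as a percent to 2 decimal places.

Real GDP 1988 = Nominal GDP 1988 = 45.77·737 + 47.78·474 + 27.61·35 = 57346.56.
Real GDP 1993 (at 1988 prices) = 45.77·1122 + 47.78·681 + 27.61·30 = 84720.42.
Real growth = 84720.42/57346.56 − 1 = 0.4773.

47.73%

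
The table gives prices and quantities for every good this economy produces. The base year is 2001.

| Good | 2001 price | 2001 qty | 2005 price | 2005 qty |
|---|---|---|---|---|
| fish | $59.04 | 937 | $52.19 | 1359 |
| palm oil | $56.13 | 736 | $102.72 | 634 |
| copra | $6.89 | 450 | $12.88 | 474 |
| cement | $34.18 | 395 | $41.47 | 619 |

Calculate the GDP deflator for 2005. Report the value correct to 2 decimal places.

Nominal GDP 2005 = 52.19·1359 + 102.72·634 + 12.88·474 + 41.47·619 = 167825.74.
Real GDP 2005 (at 2001 prices) = 59.04·1359 + 56.13·634 + 6.89·474 + 34.18·619 = 140245.06.
Deflator = Nominal/Real × 100 = 167825.74/140245.06 × 100 = 119.666.

119.67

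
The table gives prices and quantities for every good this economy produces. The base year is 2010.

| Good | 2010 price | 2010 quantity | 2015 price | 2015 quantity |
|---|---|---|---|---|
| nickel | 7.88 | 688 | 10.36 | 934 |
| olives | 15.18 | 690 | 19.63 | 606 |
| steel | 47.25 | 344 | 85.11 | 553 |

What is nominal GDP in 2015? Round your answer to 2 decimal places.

Nominal GDP 2015 = Σ (p_2015 × q_2015) = 10.36·934 + 19.63·606 + 85.11·553 = 68637.85.

68637.85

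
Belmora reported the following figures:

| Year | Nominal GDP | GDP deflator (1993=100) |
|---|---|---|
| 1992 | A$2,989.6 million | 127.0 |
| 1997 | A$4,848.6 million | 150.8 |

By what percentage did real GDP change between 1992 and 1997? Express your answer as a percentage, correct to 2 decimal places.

36.59%

Real GDP 1992 = 2989.6 / 1.270 = 2354.02.
Real GDP 1997 = 4848.6 / 1.508 = 3215.25.
Real growth = 3215.25 / 2354.02 − 1 = 0.3659.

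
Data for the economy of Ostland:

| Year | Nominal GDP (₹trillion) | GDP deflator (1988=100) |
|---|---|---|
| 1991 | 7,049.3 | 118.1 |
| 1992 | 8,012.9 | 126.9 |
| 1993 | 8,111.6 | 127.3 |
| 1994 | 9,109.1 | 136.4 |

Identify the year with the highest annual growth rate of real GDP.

1992: real = 8012.9/1.269 = 6314.34; growth vs 1991 (5968.92) = 5.79%.
1993: real = 8111.6/1.273 = 6372.03; growth vs 1992 (6314.34) = 0.91%.
1994: real = 9109.1/1.364 = 6678.23; growth vs 1993 (6372.03) = 4.81%.

1992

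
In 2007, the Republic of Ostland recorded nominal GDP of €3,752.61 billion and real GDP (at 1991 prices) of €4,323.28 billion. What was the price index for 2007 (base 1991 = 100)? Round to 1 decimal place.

price index = (Nominal / Real) × 100 = 3752.61 / 4323.28 × 100 = 86.80.

86.8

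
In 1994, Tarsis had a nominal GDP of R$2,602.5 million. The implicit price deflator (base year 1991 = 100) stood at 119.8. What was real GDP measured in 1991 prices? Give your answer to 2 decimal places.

Real GDP = Nominal / (implicit price deflator/100) = 2602.5 / 1.198 = 2172.37.

R$2,172.37 million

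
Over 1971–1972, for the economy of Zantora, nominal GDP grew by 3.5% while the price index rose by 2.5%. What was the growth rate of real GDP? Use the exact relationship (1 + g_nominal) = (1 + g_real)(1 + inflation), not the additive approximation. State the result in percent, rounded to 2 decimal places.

0.98%

(1 + g_nom) = (1 + g_real)(1 + π), so g_real = 1.0350 / 1.0250 − 1 = 0.00976.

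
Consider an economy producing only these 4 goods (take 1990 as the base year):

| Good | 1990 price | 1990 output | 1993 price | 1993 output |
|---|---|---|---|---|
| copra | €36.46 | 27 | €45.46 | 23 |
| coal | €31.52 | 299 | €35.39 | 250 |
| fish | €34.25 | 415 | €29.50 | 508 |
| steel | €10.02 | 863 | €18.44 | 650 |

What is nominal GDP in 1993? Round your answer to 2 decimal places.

€36865.08

Nominal GDP 1993 = Σ (p_1993 × q_1993) = 45.46·23 + 35.39·250 + 29.50·508 + 18.44·650 = 36865.08.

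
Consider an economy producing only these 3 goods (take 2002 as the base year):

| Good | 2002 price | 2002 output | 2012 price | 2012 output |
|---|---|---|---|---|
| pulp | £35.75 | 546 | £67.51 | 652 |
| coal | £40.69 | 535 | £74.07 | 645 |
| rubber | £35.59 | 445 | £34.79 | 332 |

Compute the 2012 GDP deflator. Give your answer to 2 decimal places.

Nominal GDP 2012 = 67.51·652 + 74.07·645 + 34.79·332 = 103341.95.
Real GDP 2012 (at 2002 prices) = 35.75·652 + 40.69·645 + 35.59·332 = 61369.93.
Deflator = Nominal/Real × 100 = 103341.95/61369.93 × 100 = 168.392.

168.39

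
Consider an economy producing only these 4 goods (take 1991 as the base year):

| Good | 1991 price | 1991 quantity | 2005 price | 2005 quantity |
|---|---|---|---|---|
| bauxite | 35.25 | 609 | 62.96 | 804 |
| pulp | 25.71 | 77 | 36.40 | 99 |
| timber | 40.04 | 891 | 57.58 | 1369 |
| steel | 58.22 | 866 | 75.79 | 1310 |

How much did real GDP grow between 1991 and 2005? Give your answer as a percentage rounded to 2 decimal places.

Real GDP 1991 = Nominal GDP 1991 = 35.25·609 + 25.71·77 + 40.04·891 + 58.22·866 = 109541.08.
Real GDP 2005 (at 1991 prices) = 35.25·804 + 25.71·99 + 40.04·1369 + 58.22·1310 = 161969.25.
Real growth = 161969.25/109541.08 − 1 = 0.4786.

47.86%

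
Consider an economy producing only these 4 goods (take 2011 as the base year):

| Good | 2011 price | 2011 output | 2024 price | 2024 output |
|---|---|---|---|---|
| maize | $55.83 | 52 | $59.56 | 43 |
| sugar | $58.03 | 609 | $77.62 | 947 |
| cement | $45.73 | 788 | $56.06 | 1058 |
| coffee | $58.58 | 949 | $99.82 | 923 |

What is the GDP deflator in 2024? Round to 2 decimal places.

142.37

Nominal GDP 2024 = 59.56·43 + 77.62·947 + 56.06·1058 + 99.82·923 = 227512.56.
Real GDP 2024 (at 2011 prices) = 55.83·43 + 58.03·947 + 45.73·1058 + 58.58·923 = 159806.78.
Deflator = Nominal/Real × 100 = 227512.56/159806.78 × 100 = 142.367.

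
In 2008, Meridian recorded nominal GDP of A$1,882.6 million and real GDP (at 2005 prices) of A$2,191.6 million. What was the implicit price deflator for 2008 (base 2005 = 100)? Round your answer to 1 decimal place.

85.9

implicit price deflator = (Nominal / Real) × 100 = 1882.6 / 2191.6 × 100 = 85.90.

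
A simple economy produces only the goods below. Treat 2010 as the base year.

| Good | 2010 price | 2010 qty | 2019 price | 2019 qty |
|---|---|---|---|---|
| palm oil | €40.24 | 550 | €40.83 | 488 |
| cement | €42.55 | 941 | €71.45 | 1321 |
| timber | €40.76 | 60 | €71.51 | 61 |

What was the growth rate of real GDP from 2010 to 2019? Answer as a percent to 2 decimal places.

21.22%

Real GDP 2010 = Nominal GDP 2010 = 40.24·550 + 42.55·941 + 40.76·60 = 64617.15.
Real GDP 2019 (at 2010 prices) = 40.24·488 + 42.55·1321 + 40.76·61 = 78332.03.
Real growth = 78332.03/64617.15 − 1 = 0.2122.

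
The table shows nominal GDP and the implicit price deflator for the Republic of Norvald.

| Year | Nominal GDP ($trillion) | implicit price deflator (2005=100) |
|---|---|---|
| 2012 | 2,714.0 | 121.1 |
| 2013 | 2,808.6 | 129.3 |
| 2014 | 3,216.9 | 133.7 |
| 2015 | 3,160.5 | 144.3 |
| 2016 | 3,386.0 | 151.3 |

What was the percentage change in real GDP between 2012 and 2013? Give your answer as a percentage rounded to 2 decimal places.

-3.08%

Real GDP 2012 = 2714.0/1.211 = 2241.12.
Real GDP 2013 = 2808.6/1.293 = 2172.16.
Change = 2172.16/2241.12 − 1 = -0.0308.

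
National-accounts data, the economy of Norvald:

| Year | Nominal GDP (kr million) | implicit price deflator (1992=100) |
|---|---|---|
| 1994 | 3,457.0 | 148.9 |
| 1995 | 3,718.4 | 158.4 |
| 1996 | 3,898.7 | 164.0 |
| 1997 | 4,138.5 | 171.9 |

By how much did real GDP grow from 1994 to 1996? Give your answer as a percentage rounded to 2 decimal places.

2.39%

Real GDP 1994 = 3457.0/1.489 = 2321.69.
Real GDP 1996 = 3898.7/1.640 = 2377.26.
Change = 2377.26/2321.69 − 1 = 0.0239.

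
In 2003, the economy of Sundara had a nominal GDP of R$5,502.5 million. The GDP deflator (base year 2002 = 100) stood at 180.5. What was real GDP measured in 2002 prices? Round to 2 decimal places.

Real GDP = Nominal / (GDP deflator/100) = 5502.5 / 1.805 = 3048.48.

R$3,048.48 million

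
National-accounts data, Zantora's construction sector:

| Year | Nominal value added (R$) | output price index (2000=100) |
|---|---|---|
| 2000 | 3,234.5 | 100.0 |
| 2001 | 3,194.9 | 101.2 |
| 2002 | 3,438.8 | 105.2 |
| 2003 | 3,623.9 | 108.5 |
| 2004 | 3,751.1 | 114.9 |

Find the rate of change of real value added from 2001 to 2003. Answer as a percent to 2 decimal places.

5.80%

Real value added 2001 = 3194.9/1.012 = 3157.02.
Real value added 2003 = 3623.9/1.085 = 3340.00.
Change = 3340.00/3157.02 − 1 = 0.0580.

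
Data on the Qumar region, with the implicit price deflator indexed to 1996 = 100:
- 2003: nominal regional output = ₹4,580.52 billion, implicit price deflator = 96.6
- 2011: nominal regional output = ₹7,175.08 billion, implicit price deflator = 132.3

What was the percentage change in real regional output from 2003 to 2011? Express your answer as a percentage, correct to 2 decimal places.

14.37%

Real regional output 2003 = 4580.52 / 0.966 = 4741.74.
Real regional output 2011 = 7175.08 / 1.323 = 5423.34.
Real growth = 5423.34 / 4741.74 − 1 = 0.1437.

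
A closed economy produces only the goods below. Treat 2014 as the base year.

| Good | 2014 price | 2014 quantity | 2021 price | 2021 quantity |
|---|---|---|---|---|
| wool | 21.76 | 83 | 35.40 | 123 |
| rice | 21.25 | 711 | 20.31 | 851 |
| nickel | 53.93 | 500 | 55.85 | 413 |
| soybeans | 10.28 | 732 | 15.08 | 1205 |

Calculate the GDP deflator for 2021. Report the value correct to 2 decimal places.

Nominal GDP 2021 = 35.40·123 + 20.31·851 + 55.85·413 + 15.08·1205 = 62875.46.
Real GDP 2021 (at 2014 prices) = 21.76·123 + 21.25·851 + 53.93·413 + 10.28·1205 = 55420.72.
Deflator = Nominal/Real × 100 = 62875.46/55420.72 × 100 = 113.451.

113.45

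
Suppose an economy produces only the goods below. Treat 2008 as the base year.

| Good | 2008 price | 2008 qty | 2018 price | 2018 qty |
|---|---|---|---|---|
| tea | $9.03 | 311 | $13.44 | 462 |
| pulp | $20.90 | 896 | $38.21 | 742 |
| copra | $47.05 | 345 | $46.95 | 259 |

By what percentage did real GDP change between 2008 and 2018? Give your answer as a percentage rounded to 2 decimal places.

-15.63%

Real GDP 2008 = Nominal GDP 2008 = 9.03·311 + 20.90·896 + 47.05·345 = 37766.98.
Real GDP 2018 (at 2008 prices) = 9.03·462 + 20.90·742 + 47.05·259 = 31865.61.
Real growth = 31865.61/37766.98 − 1 = -0.1563.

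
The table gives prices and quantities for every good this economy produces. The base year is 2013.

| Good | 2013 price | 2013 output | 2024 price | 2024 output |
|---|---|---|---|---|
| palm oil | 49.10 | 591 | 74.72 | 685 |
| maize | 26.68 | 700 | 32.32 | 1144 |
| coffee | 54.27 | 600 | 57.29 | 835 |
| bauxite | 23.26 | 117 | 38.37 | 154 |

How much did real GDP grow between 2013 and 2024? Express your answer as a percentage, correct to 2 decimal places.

36.25%

Real GDP 2013 = Nominal GDP 2013 = 49.10·591 + 26.68·700 + 54.27·600 + 23.26·117 = 82977.52.
Real GDP 2024 (at 2013 prices) = 49.10·685 + 26.68·1144 + 54.27·835 + 23.26·154 = 113052.91.
Real growth = 113052.91/82977.52 − 1 = 0.3625.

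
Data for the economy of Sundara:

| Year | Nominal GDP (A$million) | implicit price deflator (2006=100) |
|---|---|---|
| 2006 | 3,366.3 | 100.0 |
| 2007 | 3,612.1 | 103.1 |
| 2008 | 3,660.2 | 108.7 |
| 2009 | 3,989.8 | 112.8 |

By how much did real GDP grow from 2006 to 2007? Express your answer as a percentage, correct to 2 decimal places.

4.08%

Real GDP 2006 = 3366.3/1.000 = 3366.30.
Real GDP 2007 = 3612.1/1.031 = 3503.49.
Change = 3503.49/3366.30 − 1 = 0.0408.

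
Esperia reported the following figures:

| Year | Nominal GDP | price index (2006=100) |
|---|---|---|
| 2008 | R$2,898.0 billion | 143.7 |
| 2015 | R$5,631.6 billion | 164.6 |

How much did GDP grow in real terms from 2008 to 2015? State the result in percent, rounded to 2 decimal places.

69.65%

Real GDP 2008 = 2898.0 / 1.437 = 2016.70.
Real GDP 2015 = 5631.6 / 1.646 = 3421.39.
Real growth = 3421.39 / 2016.70 − 1 = 0.6965.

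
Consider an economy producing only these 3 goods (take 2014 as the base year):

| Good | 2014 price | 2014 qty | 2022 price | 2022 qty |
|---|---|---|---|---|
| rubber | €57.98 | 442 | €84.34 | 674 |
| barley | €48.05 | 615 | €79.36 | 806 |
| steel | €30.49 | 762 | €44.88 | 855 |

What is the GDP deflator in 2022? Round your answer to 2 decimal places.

153.24

Nominal GDP 2022 = 84.34·674 + 79.36·806 + 44.88·855 = 159181.72.
Real GDP 2022 (at 2014 prices) = 57.98·674 + 48.05·806 + 30.49·855 = 103875.77.
Deflator = Nominal/Real × 100 = 159181.72/103875.77 × 100 = 153.242.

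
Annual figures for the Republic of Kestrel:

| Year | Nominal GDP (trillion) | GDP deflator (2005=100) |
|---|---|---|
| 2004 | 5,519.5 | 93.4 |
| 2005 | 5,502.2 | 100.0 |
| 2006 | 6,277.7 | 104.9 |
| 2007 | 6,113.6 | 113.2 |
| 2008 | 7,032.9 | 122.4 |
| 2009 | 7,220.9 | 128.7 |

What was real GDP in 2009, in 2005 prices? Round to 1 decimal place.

5,610.6 trillion

Real GDP 2009 = 7220.9 / 1.287 = 5610.64.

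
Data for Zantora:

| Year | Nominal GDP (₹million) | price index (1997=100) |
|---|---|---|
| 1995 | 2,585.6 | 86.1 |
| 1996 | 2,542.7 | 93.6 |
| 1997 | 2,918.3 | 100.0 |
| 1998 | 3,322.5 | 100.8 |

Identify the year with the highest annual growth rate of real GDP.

1998

1996: real = 2542.7/0.936 = 2716.56; growth vs 1995 (3003.02) = -9.54%.
1997: real = 2918.3/1.000 = 2918.30; growth vs 1996 (2716.56) = 7.43%.
1998: real = 3322.5/1.008 = 3296.13; growth vs 1997 (2918.30) = 12.95%.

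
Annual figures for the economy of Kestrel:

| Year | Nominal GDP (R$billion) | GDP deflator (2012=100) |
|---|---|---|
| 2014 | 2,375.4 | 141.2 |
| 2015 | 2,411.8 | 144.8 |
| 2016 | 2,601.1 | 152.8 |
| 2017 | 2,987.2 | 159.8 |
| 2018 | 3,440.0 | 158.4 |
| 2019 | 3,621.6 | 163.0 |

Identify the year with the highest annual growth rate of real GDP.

2015: real = 2411.8/1.448 = 1665.61; growth vs 2014 (1682.29) = -0.99%.
2016: real = 2601.1/1.528 = 1702.29; growth vs 2015 (1665.61) = 2.20%.
2017: real = 2987.2/1.598 = 1869.34; growth vs 2016 (1702.29) = 9.81%.
2018: real = 3440.0/1.584 = 2171.72; growth vs 2017 (1869.34) = 16.18%.
2019: real = 3621.6/1.630 = 2221.84; growth vs 2018 (2171.72) = 2.31%.

2018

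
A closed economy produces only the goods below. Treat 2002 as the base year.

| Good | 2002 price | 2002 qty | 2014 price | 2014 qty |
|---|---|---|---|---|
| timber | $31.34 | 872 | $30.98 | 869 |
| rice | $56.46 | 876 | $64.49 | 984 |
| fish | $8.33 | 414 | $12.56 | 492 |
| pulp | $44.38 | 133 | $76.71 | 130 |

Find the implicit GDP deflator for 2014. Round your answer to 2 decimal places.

Nominal GDP 2014 = 30.98·869 + 64.49·984 + 12.56·492 + 76.71·130 = 106531.60.
Real GDP 2014 (at 2002 prices) = 31.34·869 + 56.46·984 + 8.33·492 + 44.38·130 = 92658.86.
Deflator = Nominal/Real × 100 = 106531.60/92658.86 × 100 = 114.972.

114.97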